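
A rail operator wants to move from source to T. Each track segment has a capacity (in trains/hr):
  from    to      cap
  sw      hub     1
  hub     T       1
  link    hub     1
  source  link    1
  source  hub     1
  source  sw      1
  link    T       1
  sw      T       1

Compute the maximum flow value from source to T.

3

Augment source->sw->T: bottleneck 1. Total 1.
Augment source->link->T: bottleneck 1. Total 2.
Augment source->hub->T: bottleneck 1. Total 3.
No augmenting path remains in the residual graph.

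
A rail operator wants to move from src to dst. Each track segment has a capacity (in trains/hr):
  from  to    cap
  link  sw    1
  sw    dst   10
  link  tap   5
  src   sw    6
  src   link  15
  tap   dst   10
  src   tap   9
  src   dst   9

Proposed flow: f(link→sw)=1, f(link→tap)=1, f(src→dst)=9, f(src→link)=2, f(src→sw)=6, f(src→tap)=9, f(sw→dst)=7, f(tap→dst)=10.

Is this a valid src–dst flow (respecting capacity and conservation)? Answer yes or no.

Yes

Every edge has 0 ≤ f(e) ≤ cap(e).
At each intermediate node, inflow equals outflow.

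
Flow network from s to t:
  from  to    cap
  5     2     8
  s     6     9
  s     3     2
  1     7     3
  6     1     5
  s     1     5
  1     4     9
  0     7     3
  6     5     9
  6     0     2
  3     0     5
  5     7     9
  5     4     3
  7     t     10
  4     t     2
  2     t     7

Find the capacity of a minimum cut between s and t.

Max flow = 16 (via 6 augmenting paths).
In the residual at optimum, the set reachable from s is {s}.
Cut edges: s->6 (cap 9), s->3 (cap 2), s->1 (cap 5). Sum = 16.

16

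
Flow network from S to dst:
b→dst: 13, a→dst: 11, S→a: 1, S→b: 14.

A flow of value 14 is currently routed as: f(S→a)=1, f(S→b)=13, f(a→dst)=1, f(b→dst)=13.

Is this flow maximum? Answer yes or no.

Residual reachable from S: {S, b}; dst is not reachable.
Saturated cut: S→a, b→dst with total capacity 14 = current flow value. Flow is maximum.

Yes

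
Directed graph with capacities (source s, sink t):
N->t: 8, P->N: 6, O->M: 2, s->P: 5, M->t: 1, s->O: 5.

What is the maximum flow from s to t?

6

Augment s->P->N->t: bottleneck 5. Total 5.
Augment s->O->M->t: bottleneck 1. Total 6.
No augmenting path remains in the residual graph.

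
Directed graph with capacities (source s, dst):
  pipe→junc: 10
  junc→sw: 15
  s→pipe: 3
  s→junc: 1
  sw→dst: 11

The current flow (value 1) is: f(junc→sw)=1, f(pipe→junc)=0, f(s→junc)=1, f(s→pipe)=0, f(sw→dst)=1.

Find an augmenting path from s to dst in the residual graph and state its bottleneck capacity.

Residual along s→pipe→junc→sw→dst: s→pipe: 3, pipe→junc: 10, junc→sw: 14, sw→dst: 10.
Bottleneck = min = 3.

s→pipe→junc→sw→dst, bottleneck 3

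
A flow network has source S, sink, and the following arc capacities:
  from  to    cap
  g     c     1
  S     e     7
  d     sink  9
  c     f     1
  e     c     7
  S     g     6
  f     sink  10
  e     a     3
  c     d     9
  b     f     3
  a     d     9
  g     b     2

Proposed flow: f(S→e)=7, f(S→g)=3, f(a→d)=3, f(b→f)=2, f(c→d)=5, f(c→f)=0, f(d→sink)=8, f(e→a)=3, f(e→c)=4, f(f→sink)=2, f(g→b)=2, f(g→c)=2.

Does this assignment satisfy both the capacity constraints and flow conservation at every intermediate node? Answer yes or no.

Capacity violated on g→c: flow 2 > capacity 1.

No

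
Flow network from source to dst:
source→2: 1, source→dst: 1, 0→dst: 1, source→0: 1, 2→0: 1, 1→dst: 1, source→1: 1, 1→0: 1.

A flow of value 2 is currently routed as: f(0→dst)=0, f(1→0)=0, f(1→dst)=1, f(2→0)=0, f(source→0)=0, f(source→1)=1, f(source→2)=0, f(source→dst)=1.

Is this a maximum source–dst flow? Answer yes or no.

Residual path source→0→dst has bottleneck 1 > 0.
Pushing 1 along it raises the flow to 3, so the given flow is not maximum.

No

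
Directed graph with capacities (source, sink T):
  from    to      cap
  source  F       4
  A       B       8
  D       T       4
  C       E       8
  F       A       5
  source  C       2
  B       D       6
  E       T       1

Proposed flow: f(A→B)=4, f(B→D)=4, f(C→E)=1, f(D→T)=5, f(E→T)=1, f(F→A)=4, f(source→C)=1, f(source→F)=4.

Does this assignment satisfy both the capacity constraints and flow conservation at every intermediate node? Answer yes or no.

No

Capacity violated on D→T: flow 5 > capacity 4.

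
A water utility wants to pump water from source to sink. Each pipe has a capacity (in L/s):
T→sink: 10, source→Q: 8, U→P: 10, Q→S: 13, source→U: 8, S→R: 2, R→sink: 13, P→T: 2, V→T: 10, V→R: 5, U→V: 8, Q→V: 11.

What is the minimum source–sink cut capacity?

16

Max flow = 16 (via 4 augmenting paths).
In the residual at optimum, the set reachable from source is {source}.
Cut edges: source→Q (cap 8), source→U (cap 8). Sum = 16.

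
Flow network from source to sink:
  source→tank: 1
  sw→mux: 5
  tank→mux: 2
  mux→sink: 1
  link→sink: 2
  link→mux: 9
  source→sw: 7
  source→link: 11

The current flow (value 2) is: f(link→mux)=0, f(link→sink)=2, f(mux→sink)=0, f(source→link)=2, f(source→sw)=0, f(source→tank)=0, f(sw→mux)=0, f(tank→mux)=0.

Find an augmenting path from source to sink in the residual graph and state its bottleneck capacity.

source→link→mux→sink, bottleneck 1

Residual along source→link→mux→sink: source→link: 9, link→mux: 9, mux→sink: 1.
Bottleneck = min = 1.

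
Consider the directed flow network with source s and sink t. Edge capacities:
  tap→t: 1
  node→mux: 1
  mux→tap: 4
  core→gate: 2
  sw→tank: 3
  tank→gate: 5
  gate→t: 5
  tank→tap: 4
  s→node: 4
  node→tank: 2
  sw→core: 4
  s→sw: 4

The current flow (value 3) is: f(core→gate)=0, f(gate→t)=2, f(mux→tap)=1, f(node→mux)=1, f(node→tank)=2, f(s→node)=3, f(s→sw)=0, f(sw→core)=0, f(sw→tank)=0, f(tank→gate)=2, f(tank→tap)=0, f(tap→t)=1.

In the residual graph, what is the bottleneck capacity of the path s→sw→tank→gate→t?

3

Residual capacities along the path: s→sw: 4, sw→tank: 3, tank→gate: 3, gate→t: 3.
Minimum is 3.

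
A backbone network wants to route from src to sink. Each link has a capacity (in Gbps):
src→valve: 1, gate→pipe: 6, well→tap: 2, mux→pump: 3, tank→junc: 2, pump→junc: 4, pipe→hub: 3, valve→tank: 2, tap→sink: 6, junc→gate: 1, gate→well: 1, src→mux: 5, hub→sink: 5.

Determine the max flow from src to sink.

1

Augment src→valve→tank→junc→gate→pipe→hub→sink: bottleneck 1. Total 1.
No augmenting path remains in the residual graph.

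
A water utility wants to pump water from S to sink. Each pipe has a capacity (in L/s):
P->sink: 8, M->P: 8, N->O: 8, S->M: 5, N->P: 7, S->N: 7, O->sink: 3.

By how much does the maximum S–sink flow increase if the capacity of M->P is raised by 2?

0

Original max flow = 11.
Edge M->P does not cross the min cut (source side {M, N, O, P, S}), so extra capacity there cannot help.
New max flow = 11. Increase = 0.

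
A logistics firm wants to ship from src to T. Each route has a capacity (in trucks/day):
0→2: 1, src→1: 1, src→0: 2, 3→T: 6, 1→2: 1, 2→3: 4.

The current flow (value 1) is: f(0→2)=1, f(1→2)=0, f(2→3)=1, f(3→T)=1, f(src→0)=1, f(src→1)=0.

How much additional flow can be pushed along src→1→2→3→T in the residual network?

1

Residual capacities along the path: src→1: 1, 1→2: 1, 2→3: 3, 3→T: 5.
Minimum is 1.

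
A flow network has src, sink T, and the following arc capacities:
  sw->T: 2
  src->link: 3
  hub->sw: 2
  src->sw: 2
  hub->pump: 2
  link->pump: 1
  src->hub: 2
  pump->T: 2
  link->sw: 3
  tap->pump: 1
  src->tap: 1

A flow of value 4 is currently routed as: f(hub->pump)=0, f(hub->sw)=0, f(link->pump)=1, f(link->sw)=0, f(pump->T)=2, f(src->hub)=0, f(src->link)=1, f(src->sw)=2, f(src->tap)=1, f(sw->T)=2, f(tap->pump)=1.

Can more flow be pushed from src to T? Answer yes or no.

Residual reachable from src: {hub, link, pump, src, sw, tap}; T is not reachable.
Saturated cut: sw->T, pump->T with total capacity 4 = current flow value. Flow is maximum.

No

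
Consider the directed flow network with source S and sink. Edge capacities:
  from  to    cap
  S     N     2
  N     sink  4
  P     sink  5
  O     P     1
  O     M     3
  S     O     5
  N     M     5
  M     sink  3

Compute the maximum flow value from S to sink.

6

Augment S→N→sink: bottleneck 2. Total 2.
Augment S→O→M→sink: bottleneck 3. Total 5.
Augment S→O→P→sink: bottleneck 1. Total 6.
No augmenting path remains in the residual graph.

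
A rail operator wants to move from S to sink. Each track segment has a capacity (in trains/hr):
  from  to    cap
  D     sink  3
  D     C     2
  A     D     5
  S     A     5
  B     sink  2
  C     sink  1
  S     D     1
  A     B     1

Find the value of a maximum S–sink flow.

5

Augment S→D→sink: bottleneck 1. Total 1.
Augment S→A→B→sink: bottleneck 1. Total 2.
Augment S→A→D→sink: bottleneck 2. Total 4.
Augment S→A→D→C→sink: bottleneck 1. Total 5.
No augmenting path remains in the residual graph.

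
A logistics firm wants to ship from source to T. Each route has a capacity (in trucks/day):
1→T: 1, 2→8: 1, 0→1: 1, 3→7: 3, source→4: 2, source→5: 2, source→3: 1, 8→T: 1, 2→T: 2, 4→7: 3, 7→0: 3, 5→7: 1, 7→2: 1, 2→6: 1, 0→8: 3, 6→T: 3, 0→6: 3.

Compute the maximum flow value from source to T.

Augment source→3→7→2→T: bottleneck 1. Total 1.
Augment source→4→7→0→6→T: bottleneck 2. Total 3.
Augment source→5→7→0→6→T: bottleneck 1. Total 4.
No augmenting path remains in the residual graph.

4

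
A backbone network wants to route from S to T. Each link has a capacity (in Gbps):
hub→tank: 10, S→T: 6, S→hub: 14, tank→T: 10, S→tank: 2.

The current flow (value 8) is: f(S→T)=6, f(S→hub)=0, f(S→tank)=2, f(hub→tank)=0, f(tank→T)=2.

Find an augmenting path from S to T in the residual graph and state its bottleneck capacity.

S→hub→tank→T, bottleneck 8

Residual along S→hub→tank→T: S→hub: 14, hub→tank: 10, tank→T: 8.
Bottleneck = min = 8.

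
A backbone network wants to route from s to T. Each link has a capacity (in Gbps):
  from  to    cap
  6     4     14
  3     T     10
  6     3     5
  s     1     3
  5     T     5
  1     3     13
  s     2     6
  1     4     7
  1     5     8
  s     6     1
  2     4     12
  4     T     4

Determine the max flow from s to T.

8

Augment s->2->4->T: bottleneck 4. Total 4.
Augment s->6->3->T: bottleneck 1. Total 5.
Augment s->1->3->T: bottleneck 3. Total 8.
No augmenting path remains in the residual graph.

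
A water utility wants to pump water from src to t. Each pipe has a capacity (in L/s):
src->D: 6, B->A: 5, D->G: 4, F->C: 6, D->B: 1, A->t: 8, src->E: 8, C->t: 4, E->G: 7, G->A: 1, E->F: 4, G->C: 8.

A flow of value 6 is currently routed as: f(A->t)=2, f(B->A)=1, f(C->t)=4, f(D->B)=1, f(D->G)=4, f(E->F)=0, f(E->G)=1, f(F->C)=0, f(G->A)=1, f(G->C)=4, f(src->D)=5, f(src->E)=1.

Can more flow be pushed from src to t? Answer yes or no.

Residual reachable from src: {C, D, E, F, G, src}; t is not reachable.
Saturated cut: D->B, G->A, C->t with total capacity 6 = current flow value. Flow is maximum.

No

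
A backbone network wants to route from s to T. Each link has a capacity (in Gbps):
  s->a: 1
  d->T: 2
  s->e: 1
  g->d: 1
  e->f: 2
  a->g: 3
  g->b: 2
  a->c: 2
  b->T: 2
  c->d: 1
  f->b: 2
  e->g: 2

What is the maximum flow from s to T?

2

Augment s->e->f->b->T: bottleneck 1. Total 1.
Augment s->a->g->b->T: bottleneck 1. Total 2.
No augmenting path remains in the residual graph.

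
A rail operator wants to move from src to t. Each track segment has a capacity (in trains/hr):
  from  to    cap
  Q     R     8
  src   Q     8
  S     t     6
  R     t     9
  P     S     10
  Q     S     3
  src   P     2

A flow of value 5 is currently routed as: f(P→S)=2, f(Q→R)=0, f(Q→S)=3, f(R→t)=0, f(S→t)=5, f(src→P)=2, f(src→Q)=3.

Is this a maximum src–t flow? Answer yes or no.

Residual path src→Q→R→t has bottleneck 5 > 0.
Pushing 5 along it raises the flow to 10, so the given flow is not maximum.

No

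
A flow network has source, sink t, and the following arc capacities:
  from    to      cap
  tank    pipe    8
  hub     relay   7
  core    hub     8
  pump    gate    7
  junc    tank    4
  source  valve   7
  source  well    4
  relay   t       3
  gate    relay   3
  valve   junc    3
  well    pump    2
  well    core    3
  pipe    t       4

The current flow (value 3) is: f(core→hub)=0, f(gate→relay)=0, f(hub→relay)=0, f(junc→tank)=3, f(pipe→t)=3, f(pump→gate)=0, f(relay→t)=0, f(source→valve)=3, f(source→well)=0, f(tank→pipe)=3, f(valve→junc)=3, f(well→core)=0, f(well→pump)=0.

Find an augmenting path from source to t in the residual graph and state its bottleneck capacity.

source→well→pump→gate→relay→t, bottleneck 2

Residual along source→well→pump→gate→relay→t: source→well: 4, well→pump: 2, pump→gate: 7, gate→relay: 3, relay→t: 3.
Bottleneck = min = 2.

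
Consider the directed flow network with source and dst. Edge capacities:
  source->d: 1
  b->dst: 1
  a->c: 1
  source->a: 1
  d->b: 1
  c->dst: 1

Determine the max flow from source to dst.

Augment source->a->c->dst: bottleneck 1. Total 1.
Augment source->d->b->dst: bottleneck 1. Total 2.
No augmenting path remains in the residual graph.

2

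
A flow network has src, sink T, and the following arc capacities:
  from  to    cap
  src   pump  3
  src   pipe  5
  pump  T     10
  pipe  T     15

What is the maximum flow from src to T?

Augment src→pump→T: bottleneck 3. Total 3.
Augment src→pipe→T: bottleneck 5. Total 8.
No augmenting path remains in the residual graph.

8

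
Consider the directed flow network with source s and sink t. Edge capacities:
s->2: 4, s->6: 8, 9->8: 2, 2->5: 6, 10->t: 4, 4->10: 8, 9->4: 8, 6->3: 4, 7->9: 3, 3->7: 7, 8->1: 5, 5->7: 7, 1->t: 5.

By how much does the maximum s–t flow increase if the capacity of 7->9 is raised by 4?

3

Original max flow = 3.
After raising cap(7->9), augmenting paths through that edge carry 3 more units.
New max flow = 6. Increase = 3.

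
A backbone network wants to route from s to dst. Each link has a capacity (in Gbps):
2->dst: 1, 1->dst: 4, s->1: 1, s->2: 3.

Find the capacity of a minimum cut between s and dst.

Max flow = 2 (via 2 augmenting paths).
In the residual at optimum, the set reachable from s is {2, s}.
Cut edges: s->1 (cap 1), 2->dst (cap 1). Sum = 2.

2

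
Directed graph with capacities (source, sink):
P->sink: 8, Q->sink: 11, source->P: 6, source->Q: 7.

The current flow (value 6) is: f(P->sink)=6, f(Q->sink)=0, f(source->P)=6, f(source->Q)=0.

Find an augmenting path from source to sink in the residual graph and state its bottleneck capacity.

source->Q->sink, bottleneck 7

Residual along source->Q->sink: source->Q: 7, Q->sink: 11.
Bottleneck = min = 7.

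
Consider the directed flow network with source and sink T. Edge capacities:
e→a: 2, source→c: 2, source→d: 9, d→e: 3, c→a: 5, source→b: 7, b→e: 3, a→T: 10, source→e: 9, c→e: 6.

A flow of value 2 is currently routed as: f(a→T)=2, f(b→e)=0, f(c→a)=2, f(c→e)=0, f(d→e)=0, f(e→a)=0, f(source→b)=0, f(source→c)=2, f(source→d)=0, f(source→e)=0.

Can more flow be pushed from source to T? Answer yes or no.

Residual path source→e→a→T has bottleneck 2 > 0.
Pushing 2 along it raises the flow to 4, so the given flow is not maximum.

Yes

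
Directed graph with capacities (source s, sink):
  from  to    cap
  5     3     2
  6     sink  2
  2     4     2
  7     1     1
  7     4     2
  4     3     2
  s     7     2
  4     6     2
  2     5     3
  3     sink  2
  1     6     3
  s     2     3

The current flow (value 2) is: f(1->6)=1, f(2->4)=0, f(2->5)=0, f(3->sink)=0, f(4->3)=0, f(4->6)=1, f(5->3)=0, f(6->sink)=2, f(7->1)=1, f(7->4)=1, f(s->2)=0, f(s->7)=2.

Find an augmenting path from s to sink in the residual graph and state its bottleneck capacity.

s->2->4->3->sink, bottleneck 2

Residual along s->2->4->3->sink: s->2: 3, 2->4: 2, 4->3: 2, 3->sink: 2.
Bottleneck = min = 2.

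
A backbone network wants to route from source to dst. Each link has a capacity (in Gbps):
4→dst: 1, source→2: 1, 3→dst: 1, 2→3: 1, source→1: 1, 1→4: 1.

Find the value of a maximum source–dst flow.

Augment source→1→4→dst: bottleneck 1. Total 1.
Augment source→2→3→dst: bottleneck 1. Total 2.
No augmenting path remains in the residual graph.

2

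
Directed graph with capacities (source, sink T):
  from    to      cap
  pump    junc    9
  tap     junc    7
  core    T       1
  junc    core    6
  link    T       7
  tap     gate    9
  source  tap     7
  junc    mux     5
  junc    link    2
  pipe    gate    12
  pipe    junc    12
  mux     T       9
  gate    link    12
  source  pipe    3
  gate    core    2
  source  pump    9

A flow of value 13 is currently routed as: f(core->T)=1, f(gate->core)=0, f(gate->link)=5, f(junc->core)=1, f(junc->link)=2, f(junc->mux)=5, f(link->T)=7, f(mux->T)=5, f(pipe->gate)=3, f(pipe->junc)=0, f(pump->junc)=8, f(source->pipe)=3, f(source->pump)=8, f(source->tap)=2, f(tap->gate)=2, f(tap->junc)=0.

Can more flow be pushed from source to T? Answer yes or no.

Residual reachable from source: {core, gate, junc, link, pipe, pump, source, tap}; T is not reachable.
Saturated cut: junc->mux, link->T, core->T with total capacity 13 = current flow value. Flow is maximum.

No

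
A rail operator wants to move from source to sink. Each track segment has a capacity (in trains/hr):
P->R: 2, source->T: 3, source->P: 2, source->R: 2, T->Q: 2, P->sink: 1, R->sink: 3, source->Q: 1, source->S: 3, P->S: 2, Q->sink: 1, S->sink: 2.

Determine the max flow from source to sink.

Augment source->P->sink: bottleneck 1. Total 1.
Augment source->R->sink: bottleneck 2. Total 3.
Augment source->S->sink: bottleneck 2. Total 5.
Augment source->Q->sink: bottleneck 1. Total 6.
Augment source->P->R->sink: bottleneck 1. Total 7.
No augmenting path remains in the residual graph.

7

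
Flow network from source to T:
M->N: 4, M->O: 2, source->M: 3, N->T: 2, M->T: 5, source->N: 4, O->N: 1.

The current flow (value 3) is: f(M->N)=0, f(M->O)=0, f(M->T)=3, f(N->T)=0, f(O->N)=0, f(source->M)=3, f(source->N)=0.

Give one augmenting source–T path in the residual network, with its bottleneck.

source->N->T, bottleneck 2

Residual along source->N->T: source->N: 4, N->T: 2.
Bottleneck = min = 2.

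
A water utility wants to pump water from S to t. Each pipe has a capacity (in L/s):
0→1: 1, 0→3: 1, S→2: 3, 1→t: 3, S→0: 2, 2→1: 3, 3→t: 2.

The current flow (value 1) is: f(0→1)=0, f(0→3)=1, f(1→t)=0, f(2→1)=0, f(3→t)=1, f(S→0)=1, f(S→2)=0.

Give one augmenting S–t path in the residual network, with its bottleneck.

S→0→1→t, bottleneck 1

Residual along S→0→1→t: S→0: 1, 0→1: 1, 1→t: 3.
Bottleneck = min = 1.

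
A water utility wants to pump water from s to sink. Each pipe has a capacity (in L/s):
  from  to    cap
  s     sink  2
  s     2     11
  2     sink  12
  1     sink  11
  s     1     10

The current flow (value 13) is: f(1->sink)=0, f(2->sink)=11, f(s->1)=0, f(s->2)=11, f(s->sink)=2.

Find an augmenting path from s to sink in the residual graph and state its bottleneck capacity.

s->1->sink, bottleneck 10

Residual along s->1->sink: s->1: 10, 1->sink: 11.
Bottleneck = min = 10.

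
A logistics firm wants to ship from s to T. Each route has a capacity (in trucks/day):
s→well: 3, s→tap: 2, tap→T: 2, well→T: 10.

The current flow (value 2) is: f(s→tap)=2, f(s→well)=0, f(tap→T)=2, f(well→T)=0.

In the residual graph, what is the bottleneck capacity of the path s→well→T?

3

Residual capacities along the path: s→well: 3, well→T: 10.
Minimum is 3.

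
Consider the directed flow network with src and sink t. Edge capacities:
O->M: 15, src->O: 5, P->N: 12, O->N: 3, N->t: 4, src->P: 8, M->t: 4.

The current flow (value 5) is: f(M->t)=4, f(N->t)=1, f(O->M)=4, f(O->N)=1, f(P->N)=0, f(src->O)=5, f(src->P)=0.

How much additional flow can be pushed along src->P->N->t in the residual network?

Residual capacities along the path: src->P: 8, P->N: 12, N->t: 3.
Minimum is 3.

3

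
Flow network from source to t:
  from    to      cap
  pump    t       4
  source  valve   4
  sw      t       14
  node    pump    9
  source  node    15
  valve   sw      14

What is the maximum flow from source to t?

Augment source→valve→sw→t: bottleneck 4. Total 4.
Augment source→node→pump→t: bottleneck 4. Total 8.
No augmenting path remains in the residual graph.

8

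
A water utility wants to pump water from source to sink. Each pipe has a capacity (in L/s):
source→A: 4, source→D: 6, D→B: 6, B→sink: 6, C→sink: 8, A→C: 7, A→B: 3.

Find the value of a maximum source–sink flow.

Augment source→D→B→sink: bottleneck 6. Total 6.
Augment source→A→C→sink: bottleneck 4. Total 10.
No augmenting path remains in the residual graph.

10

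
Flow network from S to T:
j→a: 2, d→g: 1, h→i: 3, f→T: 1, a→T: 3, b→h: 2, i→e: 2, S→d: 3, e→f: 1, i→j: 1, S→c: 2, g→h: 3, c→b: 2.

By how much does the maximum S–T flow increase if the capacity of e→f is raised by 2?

0

Original max flow = 2.
Even with extra capacity on e→f, another cut of capacity 2 remains binding.
New max flow = 2. Increase = 0.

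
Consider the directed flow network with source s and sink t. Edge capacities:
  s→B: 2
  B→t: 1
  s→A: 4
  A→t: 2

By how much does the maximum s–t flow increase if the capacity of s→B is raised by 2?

Original max flow = 3.
Edge s→B does not cross the min cut (source side {A, B, s}), so extra capacity there cannot help.
New max flow = 3. Increase = 0.

0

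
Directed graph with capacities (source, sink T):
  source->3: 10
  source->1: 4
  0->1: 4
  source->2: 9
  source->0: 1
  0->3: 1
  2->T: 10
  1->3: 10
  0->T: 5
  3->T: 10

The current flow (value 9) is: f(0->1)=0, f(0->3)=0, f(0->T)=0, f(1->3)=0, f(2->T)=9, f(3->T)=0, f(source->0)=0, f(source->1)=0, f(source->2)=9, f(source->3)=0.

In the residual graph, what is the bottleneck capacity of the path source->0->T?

1

Residual capacities along the path: source->0: 1, 0->T: 5.
Minimum is 1.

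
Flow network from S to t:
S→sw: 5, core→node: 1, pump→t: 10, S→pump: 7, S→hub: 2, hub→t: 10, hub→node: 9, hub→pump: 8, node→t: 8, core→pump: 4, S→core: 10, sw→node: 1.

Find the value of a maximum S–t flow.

Augment S→hub→t: bottleneck 2. Total 2.
Augment S→pump→t: bottleneck 7. Total 9.
Augment S→sw→node→t: bottleneck 1. Total 10.
Augment S→core→pump→t: bottleneck 3. Total 13.
Augment S→core→node→t: bottleneck 1. Total 14.
No augmenting path remains in the residual graph.

14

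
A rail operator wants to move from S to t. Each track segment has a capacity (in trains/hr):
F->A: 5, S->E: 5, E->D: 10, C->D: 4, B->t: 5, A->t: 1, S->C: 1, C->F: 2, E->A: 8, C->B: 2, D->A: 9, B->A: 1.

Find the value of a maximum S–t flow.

2

Augment S->E->A->t: bottleneck 1. Total 1.
Augment S->C->B->t: bottleneck 1. Total 2.
No augmenting path remains in the residual graph.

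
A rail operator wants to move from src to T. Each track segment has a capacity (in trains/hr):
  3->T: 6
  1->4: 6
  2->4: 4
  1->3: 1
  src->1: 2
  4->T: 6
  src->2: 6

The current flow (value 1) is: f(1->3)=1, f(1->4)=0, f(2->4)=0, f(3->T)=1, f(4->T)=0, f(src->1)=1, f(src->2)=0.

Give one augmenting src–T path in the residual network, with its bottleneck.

src->1->4->T, bottleneck 1

Residual along src->1->4->T: src->1: 1, 1->4: 6, 4->T: 6.
Bottleneck = min = 1.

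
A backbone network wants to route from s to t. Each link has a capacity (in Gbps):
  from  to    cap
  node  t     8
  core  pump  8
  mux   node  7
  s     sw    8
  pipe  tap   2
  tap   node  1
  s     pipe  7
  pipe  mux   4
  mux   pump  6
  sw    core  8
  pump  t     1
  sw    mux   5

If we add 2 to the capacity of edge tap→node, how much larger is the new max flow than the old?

0

Original max flow = 9.
Even with extra capacity on tap→node, another cut of capacity 9 remains binding.
New max flow = 9. Increase = 0.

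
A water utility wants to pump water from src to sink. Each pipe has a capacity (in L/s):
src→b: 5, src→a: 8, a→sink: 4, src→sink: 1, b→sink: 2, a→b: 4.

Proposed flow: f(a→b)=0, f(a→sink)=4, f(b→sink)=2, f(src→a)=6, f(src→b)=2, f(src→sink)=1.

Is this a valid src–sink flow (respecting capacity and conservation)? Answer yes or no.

No

Conservation fails at a: inflow 6 ≠ outflow 4.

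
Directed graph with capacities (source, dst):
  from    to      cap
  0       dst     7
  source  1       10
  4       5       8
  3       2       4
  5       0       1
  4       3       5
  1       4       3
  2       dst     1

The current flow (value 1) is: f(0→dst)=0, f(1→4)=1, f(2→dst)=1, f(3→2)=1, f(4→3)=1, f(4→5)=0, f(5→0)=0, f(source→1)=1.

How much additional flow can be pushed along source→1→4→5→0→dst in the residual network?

1

Residual capacities along the path: source→1: 9, 1→4: 2, 4→5: 8, 5→0: 1, 0→dst: 7.
Minimum is 1.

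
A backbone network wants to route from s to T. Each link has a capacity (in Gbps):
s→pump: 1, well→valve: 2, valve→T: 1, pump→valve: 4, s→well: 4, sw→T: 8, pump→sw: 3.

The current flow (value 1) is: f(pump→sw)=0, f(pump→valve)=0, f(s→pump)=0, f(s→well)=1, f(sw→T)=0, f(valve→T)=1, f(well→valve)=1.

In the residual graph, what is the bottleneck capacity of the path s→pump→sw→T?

1

Residual capacities along the path: s→pump: 1, pump→sw: 3, sw→T: 8.
Minimum is 1.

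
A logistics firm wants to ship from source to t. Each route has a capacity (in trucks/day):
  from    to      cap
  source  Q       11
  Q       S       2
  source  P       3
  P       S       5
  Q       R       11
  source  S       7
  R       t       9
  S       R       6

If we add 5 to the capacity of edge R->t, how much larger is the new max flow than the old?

5

Original max flow = 9.
After raising cap(R->t), augmenting paths through that edge carry 5 more units.
New max flow = 14. Increase = 5.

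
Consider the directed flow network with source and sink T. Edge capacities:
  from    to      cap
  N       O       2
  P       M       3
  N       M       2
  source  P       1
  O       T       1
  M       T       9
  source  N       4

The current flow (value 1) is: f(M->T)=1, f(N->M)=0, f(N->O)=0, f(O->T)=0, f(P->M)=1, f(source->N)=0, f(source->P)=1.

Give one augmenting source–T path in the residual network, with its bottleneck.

Residual along source->N->M->T: source->N: 4, N->M: 2, M->T: 8.
Bottleneck = min = 2.

source->N->M->T, bottleneck 2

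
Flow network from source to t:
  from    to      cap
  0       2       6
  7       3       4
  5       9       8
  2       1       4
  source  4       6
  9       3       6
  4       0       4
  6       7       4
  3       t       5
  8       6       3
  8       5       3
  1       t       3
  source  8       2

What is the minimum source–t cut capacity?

Max flow = 5 (via 2 augmenting paths).
In the residual at optimum, the set reachable from source is {0, 1, 2, 4, source}.
Cut edges: source->8 (cap 2), 1->t (cap 3). Sum = 5.

5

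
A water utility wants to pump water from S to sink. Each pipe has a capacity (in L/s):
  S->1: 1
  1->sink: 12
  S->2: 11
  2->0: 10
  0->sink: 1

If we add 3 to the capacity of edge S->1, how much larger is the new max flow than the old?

Original max flow = 2.
After raising cap(S->1), augmenting paths through that edge carry 3 more units.
New max flow = 5. Increase = 3.

3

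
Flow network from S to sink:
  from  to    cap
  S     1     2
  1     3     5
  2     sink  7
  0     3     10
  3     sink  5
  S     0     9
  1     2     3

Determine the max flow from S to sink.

7

Augment S->1->2->sink: bottleneck 2. Total 2.
Augment S->0->3->sink: bottleneck 5. Total 7.
No augmenting path remains in the residual graph.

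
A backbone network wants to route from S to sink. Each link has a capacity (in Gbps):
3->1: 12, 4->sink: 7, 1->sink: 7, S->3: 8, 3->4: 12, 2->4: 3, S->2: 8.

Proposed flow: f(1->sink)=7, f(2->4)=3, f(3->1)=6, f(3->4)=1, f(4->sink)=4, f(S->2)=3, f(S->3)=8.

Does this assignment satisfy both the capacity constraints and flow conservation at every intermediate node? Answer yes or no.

Conservation fails at 3: inflow 8 ≠ outflow 7.

No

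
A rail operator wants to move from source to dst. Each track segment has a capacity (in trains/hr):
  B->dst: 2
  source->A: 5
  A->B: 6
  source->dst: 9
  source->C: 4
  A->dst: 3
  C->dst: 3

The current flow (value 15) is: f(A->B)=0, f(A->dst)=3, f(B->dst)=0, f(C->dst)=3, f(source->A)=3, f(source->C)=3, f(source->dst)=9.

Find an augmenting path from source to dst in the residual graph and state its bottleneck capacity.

source->A->B->dst, bottleneck 2

Residual along source->A->B->dst: source->A: 2, A->B: 6, B->dst: 2.
Bottleneck = min = 2.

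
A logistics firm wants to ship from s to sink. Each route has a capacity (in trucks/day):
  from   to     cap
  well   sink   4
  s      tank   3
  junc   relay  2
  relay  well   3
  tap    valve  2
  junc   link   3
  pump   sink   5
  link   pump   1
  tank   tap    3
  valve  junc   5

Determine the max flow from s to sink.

2

Augment s->tank->tap->valve->junc->relay->well->sink: bottleneck 2. Total 2.
No augmenting path remains in the residual graph.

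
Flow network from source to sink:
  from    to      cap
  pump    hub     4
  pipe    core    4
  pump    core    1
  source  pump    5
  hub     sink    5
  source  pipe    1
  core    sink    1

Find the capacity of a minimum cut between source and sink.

Max flow = 5 (via 2 augmenting paths).
In the residual at optimum, the set reachable from source is {core, pipe, pump, source}.
Cut edges: pump->hub (cap 4), core->sink (cap 1). Sum = 5.

5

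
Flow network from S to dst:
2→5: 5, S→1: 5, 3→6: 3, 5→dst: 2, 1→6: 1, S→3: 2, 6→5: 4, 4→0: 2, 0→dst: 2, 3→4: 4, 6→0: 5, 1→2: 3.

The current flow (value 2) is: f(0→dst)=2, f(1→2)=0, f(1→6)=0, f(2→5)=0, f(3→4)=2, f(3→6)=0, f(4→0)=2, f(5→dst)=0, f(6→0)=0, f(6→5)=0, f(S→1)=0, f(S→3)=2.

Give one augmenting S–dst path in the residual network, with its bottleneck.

Residual along S→1→6→5→dst: S→1: 5, 1→6: 1, 6→5: 4, 5→dst: 2.
Bottleneck = min = 1.

S→1→6→5→dst, bottleneck 1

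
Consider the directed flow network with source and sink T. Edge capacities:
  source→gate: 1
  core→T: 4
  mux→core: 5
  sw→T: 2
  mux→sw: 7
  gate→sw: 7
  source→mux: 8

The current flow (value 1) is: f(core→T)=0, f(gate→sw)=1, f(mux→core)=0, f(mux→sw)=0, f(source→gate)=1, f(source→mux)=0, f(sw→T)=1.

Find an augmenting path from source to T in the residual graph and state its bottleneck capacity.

source→mux→sw→T, bottleneck 1

Residual along source→mux→sw→T: source→mux: 8, mux→sw: 7, sw→T: 1.
Bottleneck = min = 1.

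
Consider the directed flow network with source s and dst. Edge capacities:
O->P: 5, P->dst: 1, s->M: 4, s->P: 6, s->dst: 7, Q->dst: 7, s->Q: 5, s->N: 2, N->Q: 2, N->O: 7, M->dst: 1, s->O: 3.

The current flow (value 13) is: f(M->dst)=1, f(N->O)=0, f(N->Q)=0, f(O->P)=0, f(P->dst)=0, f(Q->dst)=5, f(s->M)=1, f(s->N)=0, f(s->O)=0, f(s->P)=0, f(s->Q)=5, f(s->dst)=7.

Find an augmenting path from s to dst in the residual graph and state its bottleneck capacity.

s->P->dst, bottleneck 1

Residual along s->P->dst: s->P: 6, P->dst: 1.
Bottleneck = min = 1.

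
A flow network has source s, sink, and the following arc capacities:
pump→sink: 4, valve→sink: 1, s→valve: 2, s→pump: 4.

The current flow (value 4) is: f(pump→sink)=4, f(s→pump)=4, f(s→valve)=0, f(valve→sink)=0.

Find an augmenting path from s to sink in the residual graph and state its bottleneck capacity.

Residual along s→valve→sink: s→valve: 2, valve→sink: 1.
Bottleneck = min = 1.

s→valve→sink, bottleneck 1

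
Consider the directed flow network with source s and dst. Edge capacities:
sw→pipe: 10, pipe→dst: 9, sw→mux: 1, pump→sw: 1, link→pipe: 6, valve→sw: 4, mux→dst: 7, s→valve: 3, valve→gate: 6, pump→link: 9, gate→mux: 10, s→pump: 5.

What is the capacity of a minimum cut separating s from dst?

8

Max flow = 8 (via 3 augmenting paths).
In the residual at optimum, the set reachable from s is {s}.
Cut edges: s→valve (cap 3), s→pump (cap 5). Sum = 8.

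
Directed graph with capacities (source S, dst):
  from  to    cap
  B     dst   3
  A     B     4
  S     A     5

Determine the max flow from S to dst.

3

Augment S->A->B->dst: bottleneck 3. Total 3.
No augmenting path remains in the residual graph.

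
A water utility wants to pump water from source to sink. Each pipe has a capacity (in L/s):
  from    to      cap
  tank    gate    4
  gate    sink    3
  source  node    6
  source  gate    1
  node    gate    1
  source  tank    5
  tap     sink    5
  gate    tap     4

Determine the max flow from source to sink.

6

Augment source→gate→sink: bottleneck 1. Total 1.
Augment source→tank→gate→sink: bottleneck 2. Total 3.
Augment source→tank→gate→tap→sink: bottleneck 2. Total 5.
Augment source→node→gate→tap→sink: bottleneck 1. Total 6.
No augmenting path remains in the residual graph.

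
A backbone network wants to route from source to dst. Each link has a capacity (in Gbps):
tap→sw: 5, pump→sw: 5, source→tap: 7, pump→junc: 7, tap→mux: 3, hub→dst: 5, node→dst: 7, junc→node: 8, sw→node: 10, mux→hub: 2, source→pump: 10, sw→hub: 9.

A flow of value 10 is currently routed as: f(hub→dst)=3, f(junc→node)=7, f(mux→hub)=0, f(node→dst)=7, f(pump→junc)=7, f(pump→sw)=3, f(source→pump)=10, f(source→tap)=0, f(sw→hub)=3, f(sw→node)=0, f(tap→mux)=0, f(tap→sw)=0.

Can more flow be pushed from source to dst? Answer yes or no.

Residual path source→tap→sw→hub→dst has bottleneck 2 > 0.
Pushing 2 along it raises the flow to 12, so the given flow is not maximum.

Yes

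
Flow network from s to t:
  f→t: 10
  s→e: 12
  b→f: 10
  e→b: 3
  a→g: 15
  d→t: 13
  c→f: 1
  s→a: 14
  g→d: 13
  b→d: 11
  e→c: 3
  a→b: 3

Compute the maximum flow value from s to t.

Augment s→e→c→f→t: bottleneck 1. Total 1.
Augment s→e→b→f→t: bottleneck 3. Total 4.
Augment s→a→b→f→t: bottleneck 3. Total 7.
Augment s→a→g→d→t: bottleneck 11. Total 18.
No augmenting path remains in the residual graph.

18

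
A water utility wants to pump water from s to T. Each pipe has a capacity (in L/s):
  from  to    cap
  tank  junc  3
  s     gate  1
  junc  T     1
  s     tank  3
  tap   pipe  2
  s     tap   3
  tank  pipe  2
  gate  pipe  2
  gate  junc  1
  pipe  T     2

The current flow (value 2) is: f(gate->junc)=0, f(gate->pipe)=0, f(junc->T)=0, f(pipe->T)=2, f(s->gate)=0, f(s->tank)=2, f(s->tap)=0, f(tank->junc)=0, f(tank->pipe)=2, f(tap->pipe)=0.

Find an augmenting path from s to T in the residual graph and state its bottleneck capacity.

s->tank->junc->T, bottleneck 1

Residual along s->tank->junc->T: s->tank: 1, tank->junc: 3, junc->T: 1.
Bottleneck = min = 1.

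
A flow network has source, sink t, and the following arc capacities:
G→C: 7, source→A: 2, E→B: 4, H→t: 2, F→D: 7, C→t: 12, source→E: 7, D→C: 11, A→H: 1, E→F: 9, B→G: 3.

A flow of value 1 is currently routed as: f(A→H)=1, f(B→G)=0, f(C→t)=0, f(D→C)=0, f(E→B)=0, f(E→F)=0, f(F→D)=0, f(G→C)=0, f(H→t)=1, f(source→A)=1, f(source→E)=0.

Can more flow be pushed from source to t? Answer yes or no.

Residual path source→E→F→D→C→t has bottleneck 7 > 0.
Pushing 7 along it raises the flow to 8, so the given flow is not maximum.

Yes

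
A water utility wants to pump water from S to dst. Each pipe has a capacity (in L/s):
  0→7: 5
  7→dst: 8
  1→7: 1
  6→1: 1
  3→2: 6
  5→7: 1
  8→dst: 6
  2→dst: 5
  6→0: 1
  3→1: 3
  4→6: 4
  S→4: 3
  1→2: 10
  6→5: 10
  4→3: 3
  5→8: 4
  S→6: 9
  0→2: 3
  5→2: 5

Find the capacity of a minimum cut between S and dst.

12

Max flow = 12 (via 7 augmenting paths).
In the residual at optimum, the set reachable from S is {S}.
Cut edges: S→4 (cap 3), S→6 (cap 9). Sum = 12.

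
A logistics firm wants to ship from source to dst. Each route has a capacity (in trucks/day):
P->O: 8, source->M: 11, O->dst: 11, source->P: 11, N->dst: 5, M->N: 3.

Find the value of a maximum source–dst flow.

11

Augment source->P->O->dst: bottleneck 8. Total 8.
Augment source->M->N->dst: bottleneck 3. Total 11.
No augmenting path remains in the residual graph.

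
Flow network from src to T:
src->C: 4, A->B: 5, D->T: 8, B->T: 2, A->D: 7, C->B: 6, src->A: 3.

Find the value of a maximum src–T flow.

Augment src->C->B->T: bottleneck 2. Total 2.
Augment src->A->D->T: bottleneck 3. Total 5.
No augmenting path remains in the residual graph.

5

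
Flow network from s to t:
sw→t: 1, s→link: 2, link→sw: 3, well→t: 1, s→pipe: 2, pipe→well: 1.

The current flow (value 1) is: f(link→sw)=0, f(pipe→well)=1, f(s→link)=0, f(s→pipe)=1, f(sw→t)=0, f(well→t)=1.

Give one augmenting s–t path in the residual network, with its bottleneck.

Residual along s→link→sw→t: s→link: 2, link→sw: 3, sw→t: 1.
Bottleneck = min = 1.

s→link→sw→t, bottleneck 1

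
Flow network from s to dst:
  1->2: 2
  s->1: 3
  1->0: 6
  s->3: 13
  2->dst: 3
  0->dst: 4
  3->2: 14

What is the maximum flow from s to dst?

Augment s->1->0->dst: bottleneck 3. Total 3.
Augment s->3->2->dst: bottleneck 3. Total 6.
No augmenting path remains in the residual graph.

6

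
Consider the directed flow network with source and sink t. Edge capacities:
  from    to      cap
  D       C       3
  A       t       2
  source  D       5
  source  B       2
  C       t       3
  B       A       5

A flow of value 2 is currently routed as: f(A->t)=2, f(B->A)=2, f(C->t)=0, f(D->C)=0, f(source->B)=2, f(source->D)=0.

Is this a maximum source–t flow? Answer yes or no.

No

Residual path source->D->C->t has bottleneck 3 > 0.
Pushing 3 along it raises the flow to 5, so the given flow is not maximum.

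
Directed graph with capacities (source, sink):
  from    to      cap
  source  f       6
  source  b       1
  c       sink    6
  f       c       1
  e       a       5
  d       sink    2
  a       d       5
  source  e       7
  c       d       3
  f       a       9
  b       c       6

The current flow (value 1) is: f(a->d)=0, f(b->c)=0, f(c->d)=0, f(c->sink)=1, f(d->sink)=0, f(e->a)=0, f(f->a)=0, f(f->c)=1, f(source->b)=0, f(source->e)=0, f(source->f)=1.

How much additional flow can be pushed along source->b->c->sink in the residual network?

Residual capacities along the path: source->b: 1, b->c: 6, c->sink: 5.
Minimum is 1.

1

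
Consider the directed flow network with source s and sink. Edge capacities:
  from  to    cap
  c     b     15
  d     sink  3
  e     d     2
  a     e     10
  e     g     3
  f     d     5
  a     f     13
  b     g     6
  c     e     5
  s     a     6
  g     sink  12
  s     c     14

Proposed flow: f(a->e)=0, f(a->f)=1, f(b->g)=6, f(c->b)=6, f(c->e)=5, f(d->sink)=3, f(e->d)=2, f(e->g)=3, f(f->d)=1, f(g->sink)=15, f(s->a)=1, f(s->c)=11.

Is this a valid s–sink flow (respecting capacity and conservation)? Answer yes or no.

No

Capacity violated on g->sink: flow 15 > capacity 12.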